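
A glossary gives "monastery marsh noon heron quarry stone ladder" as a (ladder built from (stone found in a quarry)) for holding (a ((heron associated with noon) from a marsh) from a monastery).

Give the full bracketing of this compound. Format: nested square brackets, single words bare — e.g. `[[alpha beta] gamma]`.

[[monastery [marsh [noon heron]]] [[quarry stone] ladder]]

The outermost head in the paraphrase is "ladder" (specifically "quarry stone ladder"), modified by "monastery marsh noon heron".
Inside "monastery marsh noon heron": head "heron" (specifically "marsh noon heron"), modifier "monastery".
Inside "marsh noon heron": head "heron" (specifically "noon heron"), modifier "marsh".
Inside "noon heron": head "heron", modifier "noon".
Inside "quarry stone ladder": head "ladder", modifier "quarry stone".
Inside "quarry stone": head "stone", modifier "quarry".
So the structure is [[monastery [marsh [noon heron]]] [[quarry stone] ladder]].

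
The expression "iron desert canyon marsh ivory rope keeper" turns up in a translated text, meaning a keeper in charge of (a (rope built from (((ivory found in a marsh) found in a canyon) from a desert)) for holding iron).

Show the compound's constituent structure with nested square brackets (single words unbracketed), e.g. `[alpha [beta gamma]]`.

[[iron [[desert [canyon [marsh ivory]]] rope]] keeper]

The outermost head in the paraphrase is "keeper", modified by "iron desert canyon marsh ivory rope".
"iron desert canyon marsh ivory rope" → head "rope" (specifically "desert canyon marsh ivory rope"), modifier "iron".
"desert canyon marsh ivory rope" → head "rope", modifier "desert canyon marsh ivory".
"desert canyon marsh ivory" → head "ivory" (specifically "canyon marsh ivory"), modifier "desert".
"canyon marsh ivory" → head "ivory" (specifically "marsh ivory"), modifier "canyon".
"marsh ivory" → head "ivory", modifier "marsh".
Assembled: [[iron [[desert [canyon [marsh ivory]]] rope]] keeper].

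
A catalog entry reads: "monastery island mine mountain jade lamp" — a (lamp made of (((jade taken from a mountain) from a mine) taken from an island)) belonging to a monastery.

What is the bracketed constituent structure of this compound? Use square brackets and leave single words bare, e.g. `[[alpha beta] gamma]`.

Overall it is a kind of lamp (specifically "island mine mountain jade lamp"); the modifier is "monastery".
Inside "island mine mountain jade lamp": head "lamp", modifier "island mine mountain jade".
Inside "island mine mountain jade": head "jade" (specifically "mine mountain jade"), modifier "island".
Inside "mine mountain jade": head "jade" (specifically "mountain jade"), modifier "mine".
Inside "mountain jade": head "jade", modifier "mountain".
So the structure is [monastery [[island [mine [mountain jade]]] lamp]].

[monastery [[island [mine [mountain jade]]] lamp]]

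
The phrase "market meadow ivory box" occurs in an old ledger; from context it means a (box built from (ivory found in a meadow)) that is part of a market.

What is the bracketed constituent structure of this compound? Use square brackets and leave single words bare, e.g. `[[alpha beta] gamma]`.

At the top level: head "box" (specifically "meadow ivory box"); modifier "market".
Inside "meadow ivory box": head "box", modifier "meadow ivory".
Inside "meadow ivory": head "ivory", modifier "meadow".
Assembled: [market [[meadow ivory] box]].

[market [[meadow ivory] box]]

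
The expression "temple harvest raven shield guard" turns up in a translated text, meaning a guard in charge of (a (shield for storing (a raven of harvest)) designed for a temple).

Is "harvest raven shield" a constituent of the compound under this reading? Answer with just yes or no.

The paraphrase groups the words so that "harvest raven shield" is one unit: it corresponds to a single parenthesized sub-phrase.
The full structure is [[temple [[harvest raven] shield]] guard], in which [harvest raven shield] is a constituent.

yes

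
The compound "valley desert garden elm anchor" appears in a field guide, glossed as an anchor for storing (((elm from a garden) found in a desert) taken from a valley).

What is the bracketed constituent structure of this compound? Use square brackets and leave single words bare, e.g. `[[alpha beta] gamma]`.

[[valley [desert [garden elm]]] anchor]

At the top level: head "anchor"; modifier "valley desert garden elm".
Inside "valley desert garden elm": head "elm" (specifically "desert garden elm"), modifier "valley".
Inside "desert garden elm": head "elm" (specifically "garden elm"), modifier "desert".
Inside "garden elm": head "elm", modifier "garden".
So the structure is [[valley [desert [garden elm]]] anchor].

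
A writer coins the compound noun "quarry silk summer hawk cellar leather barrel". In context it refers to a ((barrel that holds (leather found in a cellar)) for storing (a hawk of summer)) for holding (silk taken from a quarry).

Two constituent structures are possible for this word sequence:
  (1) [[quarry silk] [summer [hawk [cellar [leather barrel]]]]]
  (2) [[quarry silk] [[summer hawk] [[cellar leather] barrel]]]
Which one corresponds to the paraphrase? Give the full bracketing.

[[quarry silk] [[summer hawk] [[cellar leather] barrel]]]

The paraphrase's head is the "barrel" part ("summer hawk cellar leather barrel"); its modifier is "quarry silk".
That top-level split, carried through the inner groups, gives [[quarry silk] [[summer hawk] [[cellar leather] barrel]]].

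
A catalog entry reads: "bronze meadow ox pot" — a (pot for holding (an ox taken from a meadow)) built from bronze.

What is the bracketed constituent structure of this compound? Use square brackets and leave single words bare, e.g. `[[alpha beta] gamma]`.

[bronze [[meadow ox] pot]]

Overall it is a kind of pot (specifically "meadow ox pot"); the modifier is "bronze".
"meadow ox pot" → head "pot", modifier "meadow ox".
"meadow ox" → head "ox", modifier "meadow".
Putting it together: [bronze [[meadow ox] pot]].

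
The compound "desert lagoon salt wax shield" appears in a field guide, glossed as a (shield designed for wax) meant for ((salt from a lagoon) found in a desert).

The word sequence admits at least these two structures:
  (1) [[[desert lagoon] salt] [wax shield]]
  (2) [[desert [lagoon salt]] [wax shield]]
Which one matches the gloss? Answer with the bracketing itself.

The paraphrase's head is the "shield" part ("wax shield"); its modifier is "desert lagoon salt".
That top-level split, carried through the inner groups, gives [[desert [lagoon salt]] [wax shield]].

[[desert [lagoon salt]] [wax shield]]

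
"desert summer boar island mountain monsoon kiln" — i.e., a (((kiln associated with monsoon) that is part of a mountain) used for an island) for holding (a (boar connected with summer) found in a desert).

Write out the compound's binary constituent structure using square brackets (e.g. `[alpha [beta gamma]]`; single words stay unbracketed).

[[desert [summer boar]] [island [mountain [monsoon kiln]]]]

Whole compound: head "kiln" (specifically "island mountain monsoon kiln"), modifier "desert summer boar".
"desert summer boar" → head "boar" (specifically "summer boar"), modifier "desert".
"summer boar" → head "boar", modifier "summer".
"island mountain monsoon kiln" → head "kiln" (specifically "mountain monsoon kiln"), modifier "island".
"mountain monsoon kiln" → head "kiln" (specifically "monsoon kiln"), modifier "mountain".
"monsoon kiln" → head "kiln", modifier "monsoon".
So the structure is [[desert [summer boar]] [island [mountain [monsoon kiln]]]].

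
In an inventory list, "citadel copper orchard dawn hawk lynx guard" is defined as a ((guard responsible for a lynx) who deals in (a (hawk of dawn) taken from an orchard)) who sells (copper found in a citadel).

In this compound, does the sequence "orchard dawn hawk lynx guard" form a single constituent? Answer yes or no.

The paraphrase groups the words so that "orchard dawn hawk lynx guard" is one unit: it corresponds to a single parenthesized sub-phrase.
The full structure is [[citadel copper] [[orchard [dawn hawk]] [lynx guard]]], in which [orchard dawn hawk lynx guard] is a constituent.

yes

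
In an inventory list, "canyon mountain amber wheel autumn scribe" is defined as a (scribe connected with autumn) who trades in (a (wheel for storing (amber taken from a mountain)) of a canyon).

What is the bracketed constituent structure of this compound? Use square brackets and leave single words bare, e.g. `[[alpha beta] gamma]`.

[[canyon [[mountain amber] wheel]] [autumn scribe]]

Overall it is a kind of scribe (specifically "autumn scribe"); the modifier is "canyon mountain amber wheel".
Inside "canyon mountain amber wheel": head "wheel" (specifically "mountain amber wheel"), modifier "canyon".
Inside "mountain amber wheel": head "wheel", modifier "mountain amber".
Inside "mountain amber": head "amber", modifier "mountain".
Inside "autumn scribe": head "scribe", modifier "autumn".
Assembled: [[canyon [[mountain amber] wheel]] [autumn scribe]].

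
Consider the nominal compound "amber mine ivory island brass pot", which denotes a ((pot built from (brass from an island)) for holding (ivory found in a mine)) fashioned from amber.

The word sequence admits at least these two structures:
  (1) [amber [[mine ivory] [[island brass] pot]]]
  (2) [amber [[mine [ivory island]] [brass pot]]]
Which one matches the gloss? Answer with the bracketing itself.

[amber [[mine ivory] [[island brass] pot]]]

The paraphrase's head is the "pot" part ("mine ivory island brass pot"); its modifier is "amber".
That top-level split, carried through the inner groups, gives [amber [[mine ivory] [[island brass] pot]]].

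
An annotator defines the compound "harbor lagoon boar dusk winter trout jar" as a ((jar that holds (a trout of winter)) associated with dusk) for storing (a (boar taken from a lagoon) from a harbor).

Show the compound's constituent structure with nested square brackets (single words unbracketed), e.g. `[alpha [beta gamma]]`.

[[harbor [lagoon boar]] [dusk [[winter trout] jar]]]

The outermost head in the paraphrase is "jar" (specifically "dusk winter trout jar"), modified by "harbor lagoon boar".
Within "harbor lagoon boar", the head is "boar" (specifically "lagoon boar") and the modifier is "harbor".
Within "lagoon boar", the head is "boar" and the modifier is "lagoon".
Within "dusk winter trout jar", the head is "jar" (specifically "winter trout jar") and the modifier is "dusk".
Within "winter trout jar", the head is "jar" and the modifier is "winter trout".
Within "winter trout", the head is "trout" and the modifier is "winter".
So the structure is [[harbor [lagoon boar]] [dusk [[winter trout] jar]]].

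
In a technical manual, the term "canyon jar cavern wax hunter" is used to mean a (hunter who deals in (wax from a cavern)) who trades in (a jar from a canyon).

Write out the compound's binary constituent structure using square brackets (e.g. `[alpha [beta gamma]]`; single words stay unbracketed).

The outermost head in the paraphrase is "hunter" (specifically "cavern wax hunter"), modified by "canyon jar".
Within "canyon jar", the head is "jar" and the modifier is "canyon".
Within "cavern wax hunter", the head is "hunter" and the modifier is "cavern wax".
Within "cavern wax", the head is "wax" and the modifier is "cavern".
So the structure is [[canyon jar] [[cavern wax] hunter]].

[[canyon jar] [[cavern wax] hunter]]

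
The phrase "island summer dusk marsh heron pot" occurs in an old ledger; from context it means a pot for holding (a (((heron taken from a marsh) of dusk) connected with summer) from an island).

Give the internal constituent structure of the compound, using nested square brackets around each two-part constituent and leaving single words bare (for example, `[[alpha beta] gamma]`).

At the top level: head "pot"; modifier "island summer dusk marsh heron".
Inside "island summer dusk marsh heron": head "heron" (specifically "summer dusk marsh heron"), modifier "island".
Inside "summer dusk marsh heron": head "heron" (specifically "dusk marsh heron"), modifier "summer".
Inside "dusk marsh heron": head "heron" (specifically "marsh heron"), modifier "dusk".
Inside "marsh heron": head "heron", modifier "marsh".
Putting it together: [[island [summer [dusk [marsh heron]]]] pot].

[[island [summer [dusk [marsh heron]]]] pot]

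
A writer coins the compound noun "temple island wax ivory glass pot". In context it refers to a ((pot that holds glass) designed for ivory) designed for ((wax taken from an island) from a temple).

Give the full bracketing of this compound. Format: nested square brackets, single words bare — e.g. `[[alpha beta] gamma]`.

[[temple [island wax]] [ivory [glass pot]]]

Whole compound: head "pot" (specifically "ivory glass pot"), modifier "temple island wax".
"temple island wax" → head "wax" (specifically "island wax"), modifier "temple".
"island wax" → head "wax", modifier "island".
"ivory glass pot" → head "pot" (specifically "glass pot"), modifier "ivory".
"glass pot" → head "pot", modifier "glass".
Putting it together: [[temple [island wax]] [ivory [glass pot]]].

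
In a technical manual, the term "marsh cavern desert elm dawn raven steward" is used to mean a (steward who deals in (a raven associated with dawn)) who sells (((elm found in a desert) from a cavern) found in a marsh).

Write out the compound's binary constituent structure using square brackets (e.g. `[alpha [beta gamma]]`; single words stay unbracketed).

[[marsh [cavern [desert elm]]] [[dawn raven] steward]]

The outermost head in the paraphrase is "steward" (specifically "dawn raven steward"), modified by "marsh cavern desert elm".
"marsh cavern desert elm" → head "elm" (specifically "cavern desert elm"), modifier "marsh".
"cavern desert elm" → head "elm" (specifically "desert elm"), modifier "cavern".
"desert elm" → head "elm", modifier "desert".
"dawn raven steward" → head "steward", modifier "dawn raven".
"dawn raven" → head "raven", modifier "dawn".
Putting it together: [[marsh [cavern [desert elm]]] [[dawn raven] steward]].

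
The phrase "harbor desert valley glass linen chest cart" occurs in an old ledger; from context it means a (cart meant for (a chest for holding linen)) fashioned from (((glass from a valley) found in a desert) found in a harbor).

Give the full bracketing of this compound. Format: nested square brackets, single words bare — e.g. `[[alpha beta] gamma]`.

Whole compound: head "cart" (specifically "linen chest cart"), modifier "harbor desert valley glass".
"harbor desert valley glass" → head "glass" (specifically "desert valley glass"), modifier "harbor".
"desert valley glass" → head "glass" (specifically "valley glass"), modifier "desert".
"valley glass" → head "glass", modifier "valley".
"linen chest cart" → head "cart", modifier "linen chest".
"linen chest" → head "chest", modifier "linen".
Assembled: [[harbor [desert [valley glass]]] [[linen chest] cart]].

[[harbor [desert [valley glass]]] [[linen chest] cart]]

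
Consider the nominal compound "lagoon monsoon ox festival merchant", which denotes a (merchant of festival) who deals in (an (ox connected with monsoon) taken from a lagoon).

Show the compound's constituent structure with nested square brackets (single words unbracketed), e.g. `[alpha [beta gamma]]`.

The outermost head in the paraphrase is "merchant" (specifically "festival merchant"), modified by "lagoon monsoon ox".
Within "lagoon monsoon ox", the head is "ox" (specifically "monsoon ox") and the modifier is "lagoon".
Within "monsoon ox", the head is "ox" and the modifier is "monsoon".
Within "festival merchant", the head is "merchant" and the modifier is "festival".
Putting it together: [[lagoon [monsoon ox]] [festival merchant]].

[[lagoon [monsoon ox]] [festival merchant]]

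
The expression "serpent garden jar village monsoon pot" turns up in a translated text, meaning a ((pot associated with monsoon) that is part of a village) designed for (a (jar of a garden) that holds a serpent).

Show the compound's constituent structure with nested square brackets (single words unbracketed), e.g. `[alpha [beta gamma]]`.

Overall it is a kind of pot (specifically "village monsoon pot"); the modifier is "serpent garden jar".
Within "serpent garden jar", the head is "jar" (specifically "garden jar") and the modifier is "serpent".
Within "garden jar", the head is "jar" and the modifier is "garden".
Within "village monsoon pot", the head is "pot" (specifically "monsoon pot") and the modifier is "village".
Within "monsoon pot", the head is "pot" and the modifier is "monsoon".
So the structure is [[serpent [garden jar]] [village [monsoon pot]]].

[[serpent [garden jar]] [village [monsoon pot]]]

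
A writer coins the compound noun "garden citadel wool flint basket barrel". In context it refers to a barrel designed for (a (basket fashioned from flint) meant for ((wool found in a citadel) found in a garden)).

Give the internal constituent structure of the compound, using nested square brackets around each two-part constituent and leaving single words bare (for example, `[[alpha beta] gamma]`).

[[[garden [citadel wool]] [flint basket]] barrel]

Whole compound: head "barrel", modifier "garden citadel wool flint basket".
Inside "garden citadel wool flint basket": head "basket" (specifically "flint basket"), modifier "garden citadel wool".
Inside "garden citadel wool": head "wool" (specifically "citadel wool"), modifier "garden".
Inside "citadel wool": head "wool", modifier "citadel".
Inside "flint basket": head "basket", modifier "flint".
So the structure is [[[garden [citadel wool]] [flint basket]] barrel].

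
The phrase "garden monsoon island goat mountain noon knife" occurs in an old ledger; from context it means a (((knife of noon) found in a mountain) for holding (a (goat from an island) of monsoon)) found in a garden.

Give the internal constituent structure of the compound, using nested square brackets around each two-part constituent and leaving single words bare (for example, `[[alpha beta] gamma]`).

[garden [[monsoon [island goat]] [mountain [noon knife]]]]

Overall it is a kind of knife (specifically "monsoon island goat mountain noon knife"); the modifier is "garden".
Within "monsoon island goat mountain noon knife", the head is "knife" (specifically "mountain noon knife") and the modifier is "monsoon island goat".
Within "monsoon island goat", the head is "goat" (specifically "island goat") and the modifier is "monsoon".
Within "island goat", the head is "goat" and the modifier is "island".
Within "mountain noon knife", the head is "knife" (specifically "noon knife") and the modifier is "mountain".
Within "noon knife", the head is "knife" and the modifier is "noon".
So the structure is [garden [[monsoon [island goat]] [mountain [noon knife]]]].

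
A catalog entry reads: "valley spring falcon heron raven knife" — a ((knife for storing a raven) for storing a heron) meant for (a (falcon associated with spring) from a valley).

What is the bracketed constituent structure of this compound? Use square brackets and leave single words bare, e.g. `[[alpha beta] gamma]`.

The outermost head in the paraphrase is "knife" (specifically "heron raven knife"), modified by "valley spring falcon".
Within "valley spring falcon", the head is "falcon" (specifically "spring falcon") and the modifier is "valley".
Within "spring falcon", the head is "falcon" and the modifier is "spring".
Within "heron raven knife", the head is "knife" (specifically "raven knife") and the modifier is "heron".
Within "raven knife", the head is "knife" and the modifier is "raven".
Assembled: [[valley [spring falcon]] [heron [raven knife]]].

[[valley [spring falcon]] [heron [raven knife]]]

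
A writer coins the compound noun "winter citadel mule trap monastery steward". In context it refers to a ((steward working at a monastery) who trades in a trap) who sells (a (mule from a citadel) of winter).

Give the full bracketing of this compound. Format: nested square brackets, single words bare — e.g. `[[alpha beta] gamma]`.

[[winter [citadel mule]] [trap [monastery steward]]]

Overall it is a kind of steward (specifically "trap monastery steward"); the modifier is "winter citadel mule".
Inside "winter citadel mule": head "mule" (specifically "citadel mule"), modifier "winter".
Inside "citadel mule": head "mule", modifier "citadel".
Inside "trap monastery steward": head "steward" (specifically "monastery steward"), modifier "trap".
Inside "monastery steward": head "steward", modifier "monastery".
Putting it together: [[winter [citadel mule]] [trap [monastery steward]]].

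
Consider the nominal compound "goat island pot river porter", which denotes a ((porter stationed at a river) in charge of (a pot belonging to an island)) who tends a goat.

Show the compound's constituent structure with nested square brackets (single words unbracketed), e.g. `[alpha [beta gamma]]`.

Overall it is a kind of porter (specifically "island pot river porter"); the modifier is "goat".
"island pot river porter" → head "porter" (specifically "river porter"), modifier "island pot".
"island pot" → head "pot", modifier "island".
"river porter" → head "porter", modifier "river".
Putting it together: [goat [[island pot] [river porter]]].

[goat [[island pot] [river porter]]]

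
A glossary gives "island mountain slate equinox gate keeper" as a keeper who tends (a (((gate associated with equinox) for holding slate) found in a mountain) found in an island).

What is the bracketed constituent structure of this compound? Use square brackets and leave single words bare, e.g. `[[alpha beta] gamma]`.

Whole compound: head "keeper", modifier "island mountain slate equinox gate".
Inside "island mountain slate equinox gate": head "gate" (specifically "mountain slate equinox gate"), modifier "island".
Inside "mountain slate equinox gate": head "gate" (specifically "slate equinox gate"), modifier "mountain".
Inside "slate equinox gate": head "gate" (specifically "equinox gate"), modifier "slate".
Inside "equinox gate": head "gate", modifier "equinox".
So the structure is [[island [mountain [slate [equinox gate]]]] keeper].

[[island [mountain [slate [equinox gate]]]] keeper]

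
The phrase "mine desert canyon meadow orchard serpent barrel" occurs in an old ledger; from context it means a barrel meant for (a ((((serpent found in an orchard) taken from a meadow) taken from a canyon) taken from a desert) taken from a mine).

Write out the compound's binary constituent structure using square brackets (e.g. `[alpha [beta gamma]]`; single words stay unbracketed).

[[mine [desert [canyon [meadow [orchard serpent]]]]] barrel]

Whole compound: head "barrel", modifier "mine desert canyon meadow orchard serpent".
Inside "mine desert canyon meadow orchard serpent": head "serpent" (specifically "desert canyon meadow orchard serpent"), modifier "mine".
Inside "desert canyon meadow orchard serpent": head "serpent" (specifically "canyon meadow orchard serpent"), modifier "desert".
Inside "canyon meadow orchard serpent": head "serpent" (specifically "meadow orchard serpent"), modifier "canyon".
Inside "meadow orchard serpent": head "serpent" (specifically "orchard serpent"), modifier "meadow".
Inside "orchard serpent": head "serpent", modifier "orchard".
Putting it together: [[mine [desert [canyon [meadow [orchard serpent]]]]] barrel].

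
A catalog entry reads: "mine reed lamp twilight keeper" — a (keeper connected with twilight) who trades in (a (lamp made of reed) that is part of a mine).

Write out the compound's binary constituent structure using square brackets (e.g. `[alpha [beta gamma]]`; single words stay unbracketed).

Overall it is a kind of keeper (specifically "twilight keeper"); the modifier is "mine reed lamp".
Within "mine reed lamp", the head is "lamp" (specifically "reed lamp") and the modifier is "mine".
Within "reed lamp", the head is "lamp" and the modifier is "reed".
Within "twilight keeper", the head is "keeper" and the modifier is "twilight".
So the structure is [[mine [reed lamp]] [twilight keeper]].

[[mine [reed lamp]] [twilight keeper]]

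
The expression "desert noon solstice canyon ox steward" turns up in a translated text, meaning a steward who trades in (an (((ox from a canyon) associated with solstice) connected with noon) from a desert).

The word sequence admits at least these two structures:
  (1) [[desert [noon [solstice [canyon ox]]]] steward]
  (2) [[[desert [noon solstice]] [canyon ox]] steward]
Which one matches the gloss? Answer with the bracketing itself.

The paraphrase's head is the "steward" part ("steward"); its modifier is "desert noon solstice canyon ox".
That top-level split, carried through the inner groups, gives [[desert [noon [solstice [canyon ox]]]] steward].

[[desert [noon [solstice [canyon ox]]]] steward]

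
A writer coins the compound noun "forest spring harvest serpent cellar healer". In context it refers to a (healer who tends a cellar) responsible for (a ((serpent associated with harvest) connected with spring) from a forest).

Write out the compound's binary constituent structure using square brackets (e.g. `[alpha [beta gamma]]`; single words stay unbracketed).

[[forest [spring [harvest serpent]]] [cellar healer]]

Overall it is a kind of healer (specifically "cellar healer"); the modifier is "forest spring harvest serpent".
Inside "forest spring harvest serpent": head "serpent" (specifically "spring harvest serpent"), modifier "forest".
Inside "spring harvest serpent": head "serpent" (specifically "harvest serpent"), modifier "spring".
Inside "harvest serpent": head "serpent", modifier "harvest".
Inside "cellar healer": head "healer", modifier "cellar".
Putting it together: [[forest [spring [harvest serpent]]] [cellar healer]].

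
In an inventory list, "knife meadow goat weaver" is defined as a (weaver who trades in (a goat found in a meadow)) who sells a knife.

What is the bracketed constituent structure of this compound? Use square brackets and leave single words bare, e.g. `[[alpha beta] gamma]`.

Whole compound: head "weaver" (specifically "meadow goat weaver"), modifier "knife".
"meadow goat weaver" → head "weaver", modifier "meadow goat".
"meadow goat" → head "goat", modifier "meadow".
Assembled: [knife [[meadow goat] weaver]].

[knife [[meadow goat] weaver]]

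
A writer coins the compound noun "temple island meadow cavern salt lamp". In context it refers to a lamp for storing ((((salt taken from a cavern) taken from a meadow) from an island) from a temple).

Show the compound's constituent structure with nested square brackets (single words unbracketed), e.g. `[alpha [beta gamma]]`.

Overall it is a kind of lamp; the modifier is "temple island meadow cavern salt".
"temple island meadow cavern salt" → head "salt" (specifically "island meadow cavern salt"), modifier "temple".
"island meadow cavern salt" → head "salt" (specifically "meadow cavern salt"), modifier "island".
"meadow cavern salt" → head "salt" (specifically "cavern salt"), modifier "meadow".
"cavern salt" → head "salt", modifier "cavern".
So the structure is [[temple [island [meadow [cavern salt]]]] lamp].

[[temple [island [meadow [cavern salt]]]] lamp]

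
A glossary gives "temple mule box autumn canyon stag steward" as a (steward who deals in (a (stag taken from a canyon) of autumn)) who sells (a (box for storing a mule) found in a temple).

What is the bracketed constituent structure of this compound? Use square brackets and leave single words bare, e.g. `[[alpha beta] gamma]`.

[[temple [mule box]] [[autumn [canyon stag]] steward]]

Whole compound: head "steward" (specifically "autumn canyon stag steward"), modifier "temple mule box".
Inside "temple mule box": head "box" (specifically "mule box"), modifier "temple".
Inside "mule box": head "box", modifier "mule".
Inside "autumn canyon stag steward": head "steward", modifier "autumn canyon stag".
Inside "autumn canyon stag": head "stag" (specifically "canyon stag"), modifier "autumn".
Inside "canyon stag": head "stag", modifier "canyon".
So the structure is [[temple [mule box]] [[autumn [canyon stag]] steward]].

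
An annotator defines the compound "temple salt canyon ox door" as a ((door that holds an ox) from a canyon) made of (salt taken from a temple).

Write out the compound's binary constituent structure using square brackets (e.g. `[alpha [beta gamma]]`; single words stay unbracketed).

Overall it is a kind of door (specifically "canyon ox door"); the modifier is "temple salt".
"temple salt" → head "salt", modifier "temple".
"canyon ox door" → head "door" (specifically "ox door"), modifier "canyon".
"ox door" → head "door", modifier "ox".
Putting it together: [[temple salt] [canyon [ox door]]].

[[temple salt] [canyon [ox door]]]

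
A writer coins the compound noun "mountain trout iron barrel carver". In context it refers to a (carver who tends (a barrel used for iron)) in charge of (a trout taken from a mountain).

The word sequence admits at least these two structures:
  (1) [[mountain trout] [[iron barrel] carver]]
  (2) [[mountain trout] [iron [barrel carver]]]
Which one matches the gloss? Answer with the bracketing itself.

[[mountain trout] [[iron barrel] carver]]

The paraphrase's head is the "carver" part ("iron barrel carver"); its modifier is "mountain trout".
That top-level split, carried through the inner groups, gives [[mountain trout] [[iron barrel] carver]].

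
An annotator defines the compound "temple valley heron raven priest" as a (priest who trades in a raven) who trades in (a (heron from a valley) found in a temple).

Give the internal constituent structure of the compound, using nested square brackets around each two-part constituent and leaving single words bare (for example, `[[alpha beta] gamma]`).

[[temple [valley heron]] [raven priest]]

Overall it is a kind of priest (specifically "raven priest"); the modifier is "temple valley heron".
Within "temple valley heron", the head is "heron" (specifically "valley heron") and the modifier is "temple".
Within "valley heron", the head is "heron" and the modifier is "valley".
Within "raven priest", the head is "priest" and the modifier is "raven".
Putting it together: [[temple [valley heron]] [raven priest]].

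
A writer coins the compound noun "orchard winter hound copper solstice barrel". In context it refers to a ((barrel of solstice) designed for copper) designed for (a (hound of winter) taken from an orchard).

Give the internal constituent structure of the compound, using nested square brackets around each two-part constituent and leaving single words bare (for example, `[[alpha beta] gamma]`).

At the top level: head "barrel" (specifically "copper solstice barrel"); modifier "orchard winter hound".
"orchard winter hound" → head "hound" (specifically "winter hound"), modifier "orchard".
"winter hound" → head "hound", modifier "winter".
"copper solstice barrel" → head "barrel" (specifically "solstice barrel"), modifier "copper".
"solstice barrel" → head "barrel", modifier "solstice".
Putting it together: [[orchard [winter hound]] [copper [solstice barrel]]].

[[orchard [winter hound]] [copper [solstice barrel]]]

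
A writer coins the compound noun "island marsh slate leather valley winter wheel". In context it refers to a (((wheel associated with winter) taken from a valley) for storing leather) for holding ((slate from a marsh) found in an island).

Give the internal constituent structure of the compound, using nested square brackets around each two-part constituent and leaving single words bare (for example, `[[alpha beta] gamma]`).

At the top level: head "wheel" (specifically "leather valley winter wheel"); modifier "island marsh slate".
Within "island marsh slate", the head is "slate" (specifically "marsh slate") and the modifier is "island".
Within "marsh slate", the head is "slate" and the modifier is "marsh".
Within "leather valley winter wheel", the head is "wheel" (specifically "valley winter wheel") and the modifier is "leather".
Within "valley winter wheel", the head is "wheel" (specifically "winter wheel") and the modifier is "valley".
Within "winter wheel", the head is "wheel" and the modifier is "winter".
Putting it together: [[island [marsh slate]] [leather [valley [winter wheel]]]].

[[island [marsh slate]] [leather [valley [winter wheel]]]]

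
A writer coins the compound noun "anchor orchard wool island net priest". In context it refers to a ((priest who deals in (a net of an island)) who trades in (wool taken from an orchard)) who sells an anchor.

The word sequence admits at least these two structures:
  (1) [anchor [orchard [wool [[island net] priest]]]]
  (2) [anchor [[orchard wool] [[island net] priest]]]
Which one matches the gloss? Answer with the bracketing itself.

[anchor [[orchard wool] [[island net] priest]]]

The paraphrase's head is the "priest" part ("orchard wool island net priest"); its modifier is "anchor".
That top-level split, carried through the inner groups, gives [anchor [[orchard wool] [[island net] priest]]].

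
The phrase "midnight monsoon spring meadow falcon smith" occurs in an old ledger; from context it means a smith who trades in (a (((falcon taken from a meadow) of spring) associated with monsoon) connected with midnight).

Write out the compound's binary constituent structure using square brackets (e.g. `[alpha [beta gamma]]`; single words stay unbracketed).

Whole compound: head "smith", modifier "midnight monsoon spring meadow falcon".
Within "midnight monsoon spring meadow falcon", the head is "falcon" (specifically "monsoon spring meadow falcon") and the modifier is "midnight".
Within "monsoon spring meadow falcon", the head is "falcon" (specifically "spring meadow falcon") and the modifier is "monsoon".
Within "spring meadow falcon", the head is "falcon" (specifically "meadow falcon") and the modifier is "spring".
Within "meadow falcon", the head is "falcon" and the modifier is "meadow".
So the structure is [[midnight [monsoon [spring [meadow falcon]]]] smith].

[[midnight [monsoon [spring [meadow falcon]]]] smith]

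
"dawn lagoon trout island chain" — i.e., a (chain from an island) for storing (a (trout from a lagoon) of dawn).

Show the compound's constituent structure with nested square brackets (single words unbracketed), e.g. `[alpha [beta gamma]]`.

[[dawn [lagoon trout]] [island chain]]

Overall it is a kind of chain (specifically "island chain"); the modifier is "dawn lagoon trout".
Within "dawn lagoon trout", the head is "trout" (specifically "lagoon trout") and the modifier is "dawn".
Within "lagoon trout", the head is "trout" and the modifier is "lagoon".
Within "island chain", the head is "chain" and the modifier is "island".
So the structure is [[dawn [lagoon trout]] [island chain]].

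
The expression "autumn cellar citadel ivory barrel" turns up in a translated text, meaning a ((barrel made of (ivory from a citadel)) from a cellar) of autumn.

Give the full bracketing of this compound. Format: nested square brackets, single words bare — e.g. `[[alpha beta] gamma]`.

[autumn [cellar [[citadel ivory] barrel]]]

Whole compound: head "barrel" (specifically "cellar citadel ivory barrel"), modifier "autumn".
"cellar citadel ivory barrel" → head "barrel" (specifically "citadel ivory barrel"), modifier "cellar".
"citadel ivory barrel" → head "barrel", modifier "citadel ivory".
"citadel ivory" → head "ivory", modifier "citadel".
Putting it together: [autumn [cellar [[citadel ivory] barrel]]].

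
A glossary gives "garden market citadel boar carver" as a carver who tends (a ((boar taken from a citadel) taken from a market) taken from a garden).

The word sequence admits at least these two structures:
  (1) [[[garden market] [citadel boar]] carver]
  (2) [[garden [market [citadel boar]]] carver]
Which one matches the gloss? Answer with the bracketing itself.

[[garden [market [citadel boar]]] carver]

The paraphrase's head is the "carver" part ("carver"); its modifier is "garden market citadel boar".
That top-level split, carried through the inner groups, gives [[garden [market [citadel boar]]] carver].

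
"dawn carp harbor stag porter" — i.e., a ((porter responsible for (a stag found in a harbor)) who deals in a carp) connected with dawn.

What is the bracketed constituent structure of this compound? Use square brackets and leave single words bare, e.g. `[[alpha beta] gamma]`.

The outermost head in the paraphrase is "porter" (specifically "carp harbor stag porter"), modified by "dawn".
Within "carp harbor stag porter", the head is "porter" (specifically "harbor stag porter") and the modifier is "carp".
Within "harbor stag porter", the head is "porter" and the modifier is "harbor stag".
Within "harbor stag", the head is "stag" and the modifier is "harbor".
So the structure is [dawn [carp [[harbor stag] porter]]].

[dawn [carp [[harbor stag] porter]]]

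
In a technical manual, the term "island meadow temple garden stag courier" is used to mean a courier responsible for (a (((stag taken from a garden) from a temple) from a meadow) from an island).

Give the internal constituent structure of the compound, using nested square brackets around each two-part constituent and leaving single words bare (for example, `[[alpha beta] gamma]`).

[[island [meadow [temple [garden stag]]]] courier]

Whole compound: head "courier", modifier "island meadow temple garden stag".
Within "island meadow temple garden stag", the head is "stag" (specifically "meadow temple garden stag") and the modifier is "island".
Within "meadow temple garden stag", the head is "stag" (specifically "temple garden stag") and the modifier is "meadow".
Within "temple garden stag", the head is "stag" (specifically "garden stag") and the modifier is "temple".
Within "garden stag", the head is "stag" and the modifier is "garden".
Putting it together: [[island [meadow [temple [garden stag]]]] courier].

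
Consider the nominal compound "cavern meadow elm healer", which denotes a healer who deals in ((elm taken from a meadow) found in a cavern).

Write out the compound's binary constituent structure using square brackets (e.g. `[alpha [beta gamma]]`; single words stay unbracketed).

Whole compound: head "healer", modifier "cavern meadow elm".
"cavern meadow elm" → head "elm" (specifically "meadow elm"), modifier "cavern".
"meadow elm" → head "elm", modifier "meadow".
Assembled: [[cavern [meadow elm]] healer].

[[cavern [meadow elm]] healer]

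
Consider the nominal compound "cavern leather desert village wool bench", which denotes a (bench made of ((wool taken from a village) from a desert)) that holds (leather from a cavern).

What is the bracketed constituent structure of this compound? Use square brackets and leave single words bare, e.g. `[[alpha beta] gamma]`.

[[cavern leather] [[desert [village wool]] bench]]

The outermost head in the paraphrase is "bench" (specifically "desert village wool bench"), modified by "cavern leather".
Inside "cavern leather": head "leather", modifier "cavern".
Inside "desert village wool bench": head "bench", modifier "desert village wool".
Inside "desert village wool": head "wool" (specifically "village wool"), modifier "desert".
Inside "village wool": head "wool", modifier "village".
Assembled: [[cavern leather] [[desert [village wool]] bench]].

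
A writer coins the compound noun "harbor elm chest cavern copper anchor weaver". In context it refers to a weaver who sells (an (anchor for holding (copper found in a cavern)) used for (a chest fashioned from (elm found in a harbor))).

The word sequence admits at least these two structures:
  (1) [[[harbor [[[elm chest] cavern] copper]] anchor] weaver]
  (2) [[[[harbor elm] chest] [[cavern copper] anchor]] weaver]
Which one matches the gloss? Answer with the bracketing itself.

The paraphrase's head is the "weaver" part ("weaver"); its modifier is "harbor elm chest cavern copper anchor".
That top-level split, carried through the inner groups, gives [[[[harbor elm] chest] [[cavern copper] anchor]] weaver].

[[[[harbor elm] chest] [[cavern copper] anchor]] weaver]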